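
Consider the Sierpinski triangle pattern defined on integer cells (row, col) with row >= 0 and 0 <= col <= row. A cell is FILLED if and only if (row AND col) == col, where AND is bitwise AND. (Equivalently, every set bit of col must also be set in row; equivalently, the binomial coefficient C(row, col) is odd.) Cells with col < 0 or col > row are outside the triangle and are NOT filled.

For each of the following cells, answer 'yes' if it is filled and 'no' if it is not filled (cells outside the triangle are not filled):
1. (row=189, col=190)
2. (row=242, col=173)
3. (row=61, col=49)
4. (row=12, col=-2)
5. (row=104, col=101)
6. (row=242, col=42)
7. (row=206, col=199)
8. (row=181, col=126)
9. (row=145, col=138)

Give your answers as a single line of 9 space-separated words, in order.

(189,190): col outside [0, 189] -> not filled
(242,173): row=0b11110010, col=0b10101101, row AND col = 0b10100000 = 160; 160 != 173 -> empty
(61,49): row=0b111101, col=0b110001, row AND col = 0b110001 = 49; 49 == 49 -> filled
(12,-2): col outside [0, 12] -> not filled
(104,101): row=0b1101000, col=0b1100101, row AND col = 0b1100000 = 96; 96 != 101 -> empty
(242,42): row=0b11110010, col=0b101010, row AND col = 0b100010 = 34; 34 != 42 -> empty
(206,199): row=0b11001110, col=0b11000111, row AND col = 0b11000110 = 198; 198 != 199 -> empty
(181,126): row=0b10110101, col=0b1111110, row AND col = 0b110100 = 52; 52 != 126 -> empty
(145,138): row=0b10010001, col=0b10001010, row AND col = 0b10000000 = 128; 128 != 138 -> empty

Answer: no no yes no no no no no no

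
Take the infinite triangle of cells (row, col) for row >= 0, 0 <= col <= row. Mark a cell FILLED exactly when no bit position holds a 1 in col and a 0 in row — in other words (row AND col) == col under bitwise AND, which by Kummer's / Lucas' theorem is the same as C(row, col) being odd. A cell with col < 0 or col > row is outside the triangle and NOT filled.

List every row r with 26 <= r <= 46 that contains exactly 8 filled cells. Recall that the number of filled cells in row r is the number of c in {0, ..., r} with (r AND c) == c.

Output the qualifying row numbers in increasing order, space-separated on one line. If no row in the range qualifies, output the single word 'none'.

Row r has 2^popcount(r) filled cells, so we need popcount(r) = log2(8) = 3.
Scan r = 26..46 and keep those with exactly 3 one-bits:
r=26=11010 popcount=3 -> KEEP
r=27=11011 popcount=4 -> skip
r=28=11100 popcount=3 -> KEEP
r=29=11101 popcount=4 -> skip
r=30=11110 popcount=4 -> skip
r=31=11111 popcount=5 -> skip
r=32=100000 popcount=1 -> skip
r=33=100001 popcount=2 -> skip
r=34=100010 popcount=2 -> skip
r=35=100011 popcount=3 -> KEEP
r=36=100100 popcount=2 -> skip
r=37=100101 popcount=3 -> KEEP
r=38=100110 popcount=3 -> KEEP
r=39=100111 popcount=4 -> skip
r=40=101000 popcount=2 -> skip
r=41=101001 popcount=3 -> KEEP
r=42=101010 popcount=3 -> KEEP
r=43=101011 popcount=4 -> skip
r=44=101100 popcount=3 -> KEEP
r=45=101101 popcount=4 -> skip
r=46=101110 popcount=4 -> skip
Kept rows: 26 28 35 37 38 41 42 44

Answer: 26 28 35 37 38 41 42 44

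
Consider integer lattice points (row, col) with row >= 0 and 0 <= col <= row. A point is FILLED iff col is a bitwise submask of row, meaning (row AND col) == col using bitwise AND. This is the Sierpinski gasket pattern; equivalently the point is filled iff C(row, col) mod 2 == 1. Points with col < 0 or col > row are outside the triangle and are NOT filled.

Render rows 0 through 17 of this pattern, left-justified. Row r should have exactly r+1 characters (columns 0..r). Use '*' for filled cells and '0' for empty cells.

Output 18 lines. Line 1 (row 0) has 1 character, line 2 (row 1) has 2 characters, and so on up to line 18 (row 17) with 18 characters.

Answer: *
**
*0*
****
*000*
**00**
*0*0*0*
********
*0000000*
**000000**
*0*00000*0*
****0000****
*000*000*000*
**00**00**00**
*0*0*0*0*0*0*0*
****************
*000000000000000*
**00000000000000**

Derivation:
r0=0: *
r1=1: **
r2=10: *0*
r3=11: ****
r4=100: *000*
r5=101: **00**
r6=110: *0*0*0*
r7=111: ********
r8=1000: *0000000*
r9=1001: **000000**
r10=1010: *0*00000*0*
r11=1011: ****0000****
r12=1100: *000*000*000*
r13=1101: **00**00**00**
r14=1110: *0*0*0*0*0*0*0*
r15=1111: ****************
r16=10000: *000000000000000*
r17=10001: **00000000000000**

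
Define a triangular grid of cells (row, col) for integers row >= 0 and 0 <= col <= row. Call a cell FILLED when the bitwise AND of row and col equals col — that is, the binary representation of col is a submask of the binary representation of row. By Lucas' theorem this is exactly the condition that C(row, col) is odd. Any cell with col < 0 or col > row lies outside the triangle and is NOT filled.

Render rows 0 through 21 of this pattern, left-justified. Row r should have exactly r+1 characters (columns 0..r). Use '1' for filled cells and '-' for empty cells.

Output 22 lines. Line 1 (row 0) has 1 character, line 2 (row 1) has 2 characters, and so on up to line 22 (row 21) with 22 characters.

Answer: 1
11
1-1
1111
1---1
11--11
1-1-1-1
11111111
1-------1
11------11
1-1-----1-1
1111----1111
1---1---1---1
11--11--11--11
1-1-1-1-1-1-1-1
1111111111111111
1---------------1
11--------------11
1-1-------------1-1
1111------------1111
1---1-----------1---1
11--11----------11--11

Derivation:
r0=0: 1
r1=1: 11
r2=10: 1-1
r3=11: 1111
r4=100: 1---1
r5=101: 11--11
r6=110: 1-1-1-1
r7=111: 11111111
r8=1000: 1-------1
r9=1001: 11------11
r10=1010: 1-1-----1-1
r11=1011: 1111----1111
r12=1100: 1---1---1---1
r13=1101: 11--11--11--11
r14=1110: 1-1-1-1-1-1-1-1
r15=1111: 1111111111111111
r16=10000: 1---------------1
r17=10001: 11--------------11
r18=10010: 1-1-------------1-1
r19=10011: 1111------------1111
r20=10100: 1---1-----------1---1
r21=10101: 11--11----------11--11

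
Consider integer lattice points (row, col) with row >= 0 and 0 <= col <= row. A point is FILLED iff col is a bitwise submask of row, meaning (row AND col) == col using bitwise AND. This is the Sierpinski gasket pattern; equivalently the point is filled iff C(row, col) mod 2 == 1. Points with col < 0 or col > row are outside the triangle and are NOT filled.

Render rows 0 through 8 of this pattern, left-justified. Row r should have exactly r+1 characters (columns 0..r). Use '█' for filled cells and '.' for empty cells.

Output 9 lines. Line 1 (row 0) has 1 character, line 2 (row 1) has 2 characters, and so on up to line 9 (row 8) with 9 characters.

r0=0: █
r1=1: ██
r2=10: █.█
r3=11: ████
r4=100: █...█
r5=101: ██..██
r6=110: █.█.█.█
r7=111: ████████
r8=1000: █.......█

Answer: █
██
█.█
████
█...█
██..██
█.█.█.█
████████
█.......█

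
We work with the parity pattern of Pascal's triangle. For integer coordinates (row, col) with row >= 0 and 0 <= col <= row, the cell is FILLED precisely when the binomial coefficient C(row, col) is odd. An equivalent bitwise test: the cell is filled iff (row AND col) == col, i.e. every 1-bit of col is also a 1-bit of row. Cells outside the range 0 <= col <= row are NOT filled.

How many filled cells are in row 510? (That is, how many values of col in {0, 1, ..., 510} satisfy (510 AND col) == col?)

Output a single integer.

Answer: 256

Derivation:
510 in binary = 111111110
popcount(510) = number of 1-bits in 111111110 = 8
A col c satisfies (510 AND c) == c iff every set bit of c is also set in 510; each of the 8 set bits of 510 can independently be on or off in c.
count = 2^8 = 256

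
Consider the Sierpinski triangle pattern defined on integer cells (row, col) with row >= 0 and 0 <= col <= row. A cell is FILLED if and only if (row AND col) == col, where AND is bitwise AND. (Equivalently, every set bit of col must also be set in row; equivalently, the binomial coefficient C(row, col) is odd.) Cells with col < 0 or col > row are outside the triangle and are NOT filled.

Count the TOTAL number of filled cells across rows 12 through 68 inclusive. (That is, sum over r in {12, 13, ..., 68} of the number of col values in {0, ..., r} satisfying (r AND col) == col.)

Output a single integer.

Answer: 706

Derivation:
r12=1100 pc2: +4 =4
r13=1101 pc3: +8 =12
r14=1110 pc3: +8 =20
r15=1111 pc4: +16 =36
r16=10000 pc1: +2 =38
r17=10001 pc2: +4 =42
r18=10010 pc2: +4 =46
r19=10011 pc3: +8 =54
r20=10100 pc2: +4 =58
r21=10101 pc3: +8 =66
r22=10110 pc3: +8 =74
r23=10111 pc4: +16 =90
r24=11000 pc2: +4 =94
r25=11001 pc3: +8 =102
r26=11010 pc3: +8 =110
r27=11011 pc4: +16 =126
r28=11100 pc3: +8 =134
r29=11101 pc4: +16 =150
r30=11110 pc4: +16 =166
r31=11111 pc5: +32 =198
r32=100000 pc1: +2 =200
r33=100001 pc2: +4 =204
r34=100010 pc2: +4 =208
r35=100011 pc3: +8 =216
r36=100100 pc2: +4 =220
r37=100101 pc3: +8 =228
r38=100110 pc3: +8 =236
r39=100111 pc4: +16 =252
r40=101000 pc2: +4 =256
r41=101001 pc3: +8 =264
r42=101010 pc3: +8 =272
r43=101011 pc4: +16 =288
r44=101100 pc3: +8 =296
r45=101101 pc4: +16 =312
r46=101110 pc4: +16 =328
r47=101111 pc5: +32 =360
r48=110000 pc2: +4 =364
r49=110001 pc3: +8 =372
r50=110010 pc3: +8 =380
r51=110011 pc4: +16 =396
r52=110100 pc3: +8 =404
r53=110101 pc4: +16 =420
r54=110110 pc4: +16 =436
r55=110111 pc5: +32 =468
r56=111000 pc3: +8 =476
r57=111001 pc4: +16 =492
r58=111010 pc4: +16 =508
r59=111011 pc5: +32 =540
r60=111100 pc4: +16 =556
r61=111101 pc5: +32 =588
r62=111110 pc5: +32 =620
r63=111111 pc6: +64 =684
r64=1000000 pc1: +2 =686
r65=1000001 pc2: +4 =690
r66=1000010 pc2: +4 =694
r67=1000011 pc3: +8 =702
r68=1000100 pc2: +4 =706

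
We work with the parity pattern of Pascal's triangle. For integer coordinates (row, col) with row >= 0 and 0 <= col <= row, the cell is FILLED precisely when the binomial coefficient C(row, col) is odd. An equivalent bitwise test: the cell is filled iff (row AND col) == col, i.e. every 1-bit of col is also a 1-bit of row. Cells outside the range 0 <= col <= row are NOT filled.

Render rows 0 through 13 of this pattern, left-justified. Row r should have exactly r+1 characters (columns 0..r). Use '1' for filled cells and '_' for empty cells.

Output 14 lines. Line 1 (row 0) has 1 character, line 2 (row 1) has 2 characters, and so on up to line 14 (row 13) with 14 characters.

r0=0: 1
r1=1: 11
r2=10: 1_1
r3=11: 1111
r4=100: 1___1
r5=101: 11__11
r6=110: 1_1_1_1
r7=111: 11111111
r8=1000: 1_______1
r9=1001: 11______11
r10=1010: 1_1_____1_1
r11=1011: 1111____1111
r12=1100: 1___1___1___1
r13=1101: 11__11__11__11

Answer: 1
11
1_1
1111
1___1
11__11
1_1_1_1
11111111
1_______1
11______11
1_1_____1_1
1111____1111
1___1___1___1
11__11__11__11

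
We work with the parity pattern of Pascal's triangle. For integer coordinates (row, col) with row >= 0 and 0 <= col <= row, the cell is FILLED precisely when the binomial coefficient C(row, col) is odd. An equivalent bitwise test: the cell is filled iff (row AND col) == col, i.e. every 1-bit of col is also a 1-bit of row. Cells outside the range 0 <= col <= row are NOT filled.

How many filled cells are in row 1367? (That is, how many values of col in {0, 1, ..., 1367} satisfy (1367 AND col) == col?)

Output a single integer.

1367 in binary = 10101010111
popcount(1367) = number of 1-bits in 10101010111 = 7
A col c satisfies (1367 AND c) == c iff every set bit of c is also set in 1367; each of the 7 set bits of 1367 can independently be on or off in c.
count = 2^7 = 128

Answer: 128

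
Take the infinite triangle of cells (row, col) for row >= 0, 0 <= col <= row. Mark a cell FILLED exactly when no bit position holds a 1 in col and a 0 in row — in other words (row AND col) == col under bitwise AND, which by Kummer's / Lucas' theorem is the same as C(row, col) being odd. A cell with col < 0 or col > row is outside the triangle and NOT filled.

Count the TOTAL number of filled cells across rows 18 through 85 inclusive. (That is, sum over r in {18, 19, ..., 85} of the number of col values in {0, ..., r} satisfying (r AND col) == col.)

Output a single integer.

r18=10010 pc2: +4 =4
r19=10011 pc3: +8 =12
r20=10100 pc2: +4 =16
r21=10101 pc3: +8 =24
r22=10110 pc3: +8 =32
r23=10111 pc4: +16 =48
r24=11000 pc2: +4 =52
r25=11001 pc3: +8 =60
r26=11010 pc3: +8 =68
r27=11011 pc4: +16 =84
r28=11100 pc3: +8 =92
r29=11101 pc4: +16 =108
r30=11110 pc4: +16 =124
r31=11111 pc5: +32 =156
r32=100000 pc1: +2 =158
r33=100001 pc2: +4 =162
r34=100010 pc2: +4 =166
r35=100011 pc3: +8 =174
r36=100100 pc2: +4 =178
r37=100101 pc3: +8 =186
r38=100110 pc3: +8 =194
r39=100111 pc4: +16 =210
r40=101000 pc2: +4 =214
r41=101001 pc3: +8 =222
r42=101010 pc3: +8 =230
r43=101011 pc4: +16 =246
r44=101100 pc3: +8 =254
r45=101101 pc4: +16 =270
r46=101110 pc4: +16 =286
r47=101111 pc5: +32 =318
r48=110000 pc2: +4 =322
r49=110001 pc3: +8 =330
r50=110010 pc3: +8 =338
r51=110011 pc4: +16 =354
r52=110100 pc3: +8 =362
r53=110101 pc4: +16 =378
r54=110110 pc4: +16 =394
r55=110111 pc5: +32 =426
r56=111000 pc3: +8 =434
r57=111001 pc4: +16 =450
r58=111010 pc4: +16 =466
r59=111011 pc5: +32 =498
r60=111100 pc4: +16 =514
r61=111101 pc5: +32 =546
r62=111110 pc5: +32 =578
r63=111111 pc6: +64 =642
r64=1000000 pc1: +2 =644
r65=1000001 pc2: +4 =648
r66=1000010 pc2: +4 =652
r67=1000011 pc3: +8 =660
r68=1000100 pc2: +4 =664
r69=1000101 pc3: +8 =672
r70=1000110 pc3: +8 =680
r71=1000111 pc4: +16 =696
r72=1001000 pc2: +4 =700
r73=1001001 pc3: +8 =708
r74=1001010 pc3: +8 =716
r75=1001011 pc4: +16 =732
r76=1001100 pc3: +8 =740
r77=1001101 pc4: +16 =756
r78=1001110 pc4: +16 =772
r79=1001111 pc5: +32 =804
r80=1010000 pc2: +4 =808
r81=1010001 pc3: +8 =816
r82=1010010 pc3: +8 =824
r83=1010011 pc4: +16 =840
r84=1010100 pc3: +8 =848
r85=1010101 pc4: +16 =864

Answer: 864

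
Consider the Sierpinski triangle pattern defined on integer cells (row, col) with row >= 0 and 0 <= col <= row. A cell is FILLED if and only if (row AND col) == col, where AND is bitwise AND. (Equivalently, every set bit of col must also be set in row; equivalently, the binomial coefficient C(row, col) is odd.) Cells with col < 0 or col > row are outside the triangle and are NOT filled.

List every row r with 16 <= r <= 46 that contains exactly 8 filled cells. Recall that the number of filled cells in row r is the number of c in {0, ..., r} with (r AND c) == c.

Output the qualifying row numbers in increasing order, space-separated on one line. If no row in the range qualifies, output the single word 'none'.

Row r has 2^popcount(r) filled cells, so we need popcount(r) = log2(8) = 3.
Scan r = 16..46 and keep those with exactly 3 one-bits:
r=16=10000 popcount=1 -> skip
r=17=10001 popcount=2 -> skip
r=18=10010 popcount=2 -> skip
r=19=10011 popcount=3 -> KEEP
r=20=10100 popcount=2 -> skip
r=21=10101 popcount=3 -> KEEP
r=22=10110 popcount=3 -> KEEP
r=23=10111 popcount=4 -> skip
r=24=11000 popcount=2 -> skip
r=25=11001 popcount=3 -> KEEP
r=26=11010 popcount=3 -> KEEP
r=27=11011 popcount=4 -> skip
r=28=11100 popcount=3 -> KEEP
r=29=11101 popcount=4 -> skip
r=30=11110 popcount=4 -> skip
r=31=11111 popcount=5 -> skip
r=32=100000 popcount=1 -> skip
r=33=100001 popcount=2 -> skip
r=34=100010 popcount=2 -> skip
r=35=100011 popcount=3 -> KEEP
r=36=100100 popcount=2 -> skip
r=37=100101 popcount=3 -> KEEP
r=38=100110 popcount=3 -> KEEP
r=39=100111 popcount=4 -> skip
r=40=101000 popcount=2 -> skip
r=41=101001 popcount=3 -> KEEP
r=42=101010 popcount=3 -> KEEP
r=43=101011 popcount=4 -> skip
r=44=101100 popcount=3 -> KEEP
r=45=101101 popcount=4 -> skip
r=46=101110 popcount=4 -> skip
Kept rows: 19 21 22 25 26 28 35 37 38 41 42 44

Answer: 19 21 22 25 26 28 35 37 38 41 42 44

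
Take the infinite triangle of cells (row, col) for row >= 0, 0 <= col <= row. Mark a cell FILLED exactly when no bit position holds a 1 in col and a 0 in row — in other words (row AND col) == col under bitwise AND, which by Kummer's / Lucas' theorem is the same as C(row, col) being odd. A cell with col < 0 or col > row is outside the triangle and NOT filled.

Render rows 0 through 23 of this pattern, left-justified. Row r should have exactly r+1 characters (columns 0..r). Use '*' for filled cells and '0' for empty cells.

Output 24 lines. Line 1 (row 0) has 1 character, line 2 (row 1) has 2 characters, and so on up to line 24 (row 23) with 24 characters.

Answer: *
**
*0*
****
*000*
**00**
*0*0*0*
********
*0000000*
**000000**
*0*00000*0*
****0000****
*000*000*000*
**00**00**00**
*0*0*0*0*0*0*0*
****************
*000000000000000*
**00000000000000**
*0*0000000000000*0*
****000000000000****
*000*00000000000*000*
**00**0000000000**00**
*0*0*0*000000000*0*0*0*
********00000000********

Derivation:
r0=0: *
r1=1: **
r2=10: *0*
r3=11: ****
r4=100: *000*
r5=101: **00**
r6=110: *0*0*0*
r7=111: ********
r8=1000: *0000000*
r9=1001: **000000**
r10=1010: *0*00000*0*
r11=1011: ****0000****
r12=1100: *000*000*000*
r13=1101: **00**00**00**
r14=1110: *0*0*0*0*0*0*0*
r15=1111: ****************
r16=10000: *000000000000000*
r17=10001: **00000000000000**
r18=10010: *0*0000000000000*0*
r19=10011: ****000000000000****
r20=10100: *000*00000000000*000*
r21=10101: **00**0000000000**00**
r22=10110: *0*0*0*000000000*0*0*0*
r23=10111: ********00000000********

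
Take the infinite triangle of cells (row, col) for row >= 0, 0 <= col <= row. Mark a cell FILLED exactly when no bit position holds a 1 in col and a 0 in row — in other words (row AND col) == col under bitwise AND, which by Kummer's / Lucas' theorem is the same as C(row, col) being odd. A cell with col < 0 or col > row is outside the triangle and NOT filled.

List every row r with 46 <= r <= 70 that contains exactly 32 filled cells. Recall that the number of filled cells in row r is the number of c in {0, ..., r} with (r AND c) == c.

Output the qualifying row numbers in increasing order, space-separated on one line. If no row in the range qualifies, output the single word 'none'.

Answer: 47 55 59 61 62

Derivation:
Row r has 2^popcount(r) filled cells, so we need popcount(r) = log2(32) = 5.
Scan r = 46..70 and keep those with exactly 5 one-bits:
r=46=101110 popcount=4 -> skip
r=47=101111 popcount=5 -> KEEP
r=48=110000 popcount=2 -> skip
r=49=110001 popcount=3 -> skip
r=50=110010 popcount=3 -> skip
r=51=110011 popcount=4 -> skip
r=52=110100 popcount=3 -> skip
r=53=110101 popcount=4 -> skip
r=54=110110 popcount=4 -> skip
r=55=110111 popcount=5 -> KEEP
r=56=111000 popcount=3 -> skip
r=57=111001 popcount=4 -> skip
r=58=111010 popcount=4 -> skip
r=59=111011 popcount=5 -> KEEP
r=60=111100 popcount=4 -> skip
r=61=111101 popcount=5 -> KEEP
r=62=111110 popcount=5 -> KEEP
r=63=111111 popcount=6 -> skip
r=64=1000000 popcount=1 -> skip
r=65=1000001 popcount=2 -> skip
r=66=1000010 popcount=2 -> skip
r=67=1000011 popcount=3 -> skip
r=68=1000100 popcount=2 -> skip
r=69=1000101 popcount=3 -> skip
r=70=1000110 popcount=3 -> skip
Kept rows: 47 55 59 61 62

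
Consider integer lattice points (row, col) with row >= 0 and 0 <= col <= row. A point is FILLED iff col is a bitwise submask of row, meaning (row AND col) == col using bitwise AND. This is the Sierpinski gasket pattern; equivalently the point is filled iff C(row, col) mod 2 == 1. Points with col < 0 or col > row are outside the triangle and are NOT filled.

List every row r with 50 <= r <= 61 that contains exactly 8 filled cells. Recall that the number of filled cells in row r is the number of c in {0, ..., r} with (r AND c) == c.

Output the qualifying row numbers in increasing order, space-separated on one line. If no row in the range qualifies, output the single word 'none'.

Answer: 50 52 56

Derivation:
Row r has 2^popcount(r) filled cells, so we need popcount(r) = log2(8) = 3.
Scan r = 50..61 and keep those with exactly 3 one-bits:
r=50=110010 popcount=3 -> KEEP
r=51=110011 popcount=4 -> skip
r=52=110100 popcount=3 -> KEEP
r=53=110101 popcount=4 -> skip
r=54=110110 popcount=4 -> skip
r=55=110111 popcount=5 -> skip
r=56=111000 popcount=3 -> KEEP
r=57=111001 popcount=4 -> skip
r=58=111010 popcount=4 -> skip
r=59=111011 popcount=5 -> skip
r=60=111100 popcount=4 -> skip
r=61=111101 popcount=5 -> skip
Kept rows: 50 52 56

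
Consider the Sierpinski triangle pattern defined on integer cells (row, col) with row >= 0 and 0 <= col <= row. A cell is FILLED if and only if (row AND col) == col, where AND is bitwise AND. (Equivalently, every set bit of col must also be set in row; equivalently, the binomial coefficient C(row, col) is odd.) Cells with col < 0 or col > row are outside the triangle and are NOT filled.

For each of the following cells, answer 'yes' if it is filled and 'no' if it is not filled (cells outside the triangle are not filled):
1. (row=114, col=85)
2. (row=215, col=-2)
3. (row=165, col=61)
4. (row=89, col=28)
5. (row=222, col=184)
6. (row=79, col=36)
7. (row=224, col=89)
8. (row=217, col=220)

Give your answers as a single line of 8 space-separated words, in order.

Answer: no no no no no no no no

Derivation:
(114,85): row=0b1110010, col=0b1010101, row AND col = 0b1010000 = 80; 80 != 85 -> empty
(215,-2): col outside [0, 215] -> not filled
(165,61): row=0b10100101, col=0b111101, row AND col = 0b100101 = 37; 37 != 61 -> empty
(89,28): row=0b1011001, col=0b11100, row AND col = 0b11000 = 24; 24 != 28 -> empty
(222,184): row=0b11011110, col=0b10111000, row AND col = 0b10011000 = 152; 152 != 184 -> empty
(79,36): row=0b1001111, col=0b100100, row AND col = 0b100 = 4; 4 != 36 -> empty
(224,89): row=0b11100000, col=0b1011001, row AND col = 0b1000000 = 64; 64 != 89 -> empty
(217,220): col outside [0, 217] -> not filled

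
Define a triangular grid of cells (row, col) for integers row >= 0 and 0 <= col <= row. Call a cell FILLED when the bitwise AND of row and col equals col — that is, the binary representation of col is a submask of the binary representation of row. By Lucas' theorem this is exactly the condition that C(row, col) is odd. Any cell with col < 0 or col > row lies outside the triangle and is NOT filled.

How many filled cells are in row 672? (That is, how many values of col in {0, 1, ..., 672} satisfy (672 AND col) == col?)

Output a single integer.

Answer: 8

Derivation:
672 in binary = 1010100000
popcount(672) = number of 1-bits in 1010100000 = 3
A col c satisfies (672 AND c) == c iff every set bit of c is also set in 672; each of the 3 set bits of 672 can independently be on or off in c.
count = 2^3 = 8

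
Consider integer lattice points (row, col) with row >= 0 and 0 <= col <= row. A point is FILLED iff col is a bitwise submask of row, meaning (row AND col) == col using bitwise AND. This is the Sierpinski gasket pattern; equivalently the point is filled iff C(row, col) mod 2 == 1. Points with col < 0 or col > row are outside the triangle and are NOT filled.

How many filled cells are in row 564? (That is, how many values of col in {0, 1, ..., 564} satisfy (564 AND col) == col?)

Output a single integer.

Answer: 16

Derivation:
564 in binary = 1000110100
popcount(564) = number of 1-bits in 1000110100 = 4
A col c satisfies (564 AND c) == c iff every set bit of c is also set in 564; each of the 4 set bits of 564 can independently be on or off in c.
count = 2^4 = 16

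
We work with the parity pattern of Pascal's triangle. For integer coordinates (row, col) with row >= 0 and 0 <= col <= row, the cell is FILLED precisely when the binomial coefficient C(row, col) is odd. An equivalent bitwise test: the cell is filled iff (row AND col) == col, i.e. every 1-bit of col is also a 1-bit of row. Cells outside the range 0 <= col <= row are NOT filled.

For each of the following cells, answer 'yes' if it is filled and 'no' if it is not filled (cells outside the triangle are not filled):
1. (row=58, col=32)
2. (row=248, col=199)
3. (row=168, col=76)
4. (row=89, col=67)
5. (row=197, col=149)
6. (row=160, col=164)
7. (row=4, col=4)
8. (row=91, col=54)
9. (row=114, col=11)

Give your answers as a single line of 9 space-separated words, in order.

Answer: yes no no no no no yes no no

Derivation:
(58,32): row=0b111010, col=0b100000, row AND col = 0b100000 = 32; 32 == 32 -> filled
(248,199): row=0b11111000, col=0b11000111, row AND col = 0b11000000 = 192; 192 != 199 -> empty
(168,76): row=0b10101000, col=0b1001100, row AND col = 0b1000 = 8; 8 != 76 -> empty
(89,67): row=0b1011001, col=0b1000011, row AND col = 0b1000001 = 65; 65 != 67 -> empty
(197,149): row=0b11000101, col=0b10010101, row AND col = 0b10000101 = 133; 133 != 149 -> empty
(160,164): col outside [0, 160] -> not filled
(4,4): row=0b100, col=0b100, row AND col = 0b100 = 4; 4 == 4 -> filled
(91,54): row=0b1011011, col=0b110110, row AND col = 0b10010 = 18; 18 != 54 -> empty
(114,11): row=0b1110010, col=0b1011, row AND col = 0b10 = 2; 2 != 11 -> empty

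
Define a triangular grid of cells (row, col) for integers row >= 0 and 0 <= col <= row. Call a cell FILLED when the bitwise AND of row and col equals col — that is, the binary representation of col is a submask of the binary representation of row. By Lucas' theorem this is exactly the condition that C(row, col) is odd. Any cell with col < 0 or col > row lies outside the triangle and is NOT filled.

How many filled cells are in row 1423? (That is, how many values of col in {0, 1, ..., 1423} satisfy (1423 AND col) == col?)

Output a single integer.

1423 in binary = 10110001111
popcount(1423) = number of 1-bits in 10110001111 = 7
A col c satisfies (1423 AND c) == c iff every set bit of c is also set in 1423; each of the 7 set bits of 1423 can independently be on or off in c.
count = 2^7 = 128

Answer: 128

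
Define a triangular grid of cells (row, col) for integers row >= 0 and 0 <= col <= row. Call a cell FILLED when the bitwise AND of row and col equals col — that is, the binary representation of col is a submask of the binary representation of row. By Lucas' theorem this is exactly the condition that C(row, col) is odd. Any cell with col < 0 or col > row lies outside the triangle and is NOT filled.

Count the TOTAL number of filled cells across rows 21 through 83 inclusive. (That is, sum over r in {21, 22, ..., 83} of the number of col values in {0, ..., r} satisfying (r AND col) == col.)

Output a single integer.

Answer: 824

Derivation:
r21=10101 pc3: +8 =8
r22=10110 pc3: +8 =16
r23=10111 pc4: +16 =32
r24=11000 pc2: +4 =36
r25=11001 pc3: +8 =44
r26=11010 pc3: +8 =52
r27=11011 pc4: +16 =68
r28=11100 pc3: +8 =76
r29=11101 pc4: +16 =92
r30=11110 pc4: +16 =108
r31=11111 pc5: +32 =140
r32=100000 pc1: +2 =142
r33=100001 pc2: +4 =146
r34=100010 pc2: +4 =150
r35=100011 pc3: +8 =158
r36=100100 pc2: +4 =162
r37=100101 pc3: +8 =170
r38=100110 pc3: +8 =178
r39=100111 pc4: +16 =194
r40=101000 pc2: +4 =198
r41=101001 pc3: +8 =206
r42=101010 pc3: +8 =214
r43=101011 pc4: +16 =230
r44=101100 pc3: +8 =238
r45=101101 pc4: +16 =254
r46=101110 pc4: +16 =270
r47=101111 pc5: +32 =302
r48=110000 pc2: +4 =306
r49=110001 pc3: +8 =314
r50=110010 pc3: +8 =322
r51=110011 pc4: +16 =338
r52=110100 pc3: +8 =346
r53=110101 pc4: +16 =362
r54=110110 pc4: +16 =378
r55=110111 pc5: +32 =410
r56=111000 pc3: +8 =418
r57=111001 pc4: +16 =434
r58=111010 pc4: +16 =450
r59=111011 pc5: +32 =482
r60=111100 pc4: +16 =498
r61=111101 pc5: +32 =530
r62=111110 pc5: +32 =562
r63=111111 pc6: +64 =626
r64=1000000 pc1: +2 =628
r65=1000001 pc2: +4 =632
r66=1000010 pc2: +4 =636
r67=1000011 pc3: +8 =644
r68=1000100 pc2: +4 =648
r69=1000101 pc3: +8 =656
r70=1000110 pc3: +8 =664
r71=1000111 pc4: +16 =680
r72=1001000 pc2: +4 =684
r73=1001001 pc3: +8 =692
r74=1001010 pc3: +8 =700
r75=1001011 pc4: +16 =716
r76=1001100 pc3: +8 =724
r77=1001101 pc4: +16 =740
r78=1001110 pc4: +16 =756
r79=1001111 pc5: +32 =788
r80=1010000 pc2: +4 =792
r81=1010001 pc3: +8 =800
r82=1010010 pc3: +8 =808
r83=1010011 pc4: +16 =824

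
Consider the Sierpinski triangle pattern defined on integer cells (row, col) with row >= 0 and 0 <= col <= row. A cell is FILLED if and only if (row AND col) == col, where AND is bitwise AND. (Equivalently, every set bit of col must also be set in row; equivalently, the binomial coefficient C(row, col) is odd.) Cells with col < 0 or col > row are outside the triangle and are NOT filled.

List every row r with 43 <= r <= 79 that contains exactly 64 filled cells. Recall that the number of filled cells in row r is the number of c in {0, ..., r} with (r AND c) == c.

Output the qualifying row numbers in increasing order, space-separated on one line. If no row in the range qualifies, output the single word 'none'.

Answer: 63

Derivation:
Row r has 2^popcount(r) filled cells, so we need popcount(r) = log2(64) = 6.
Scan r = 43..79 and keep those with exactly 6 one-bits:
r=43=101011 popcount=4 -> skip
r=44=101100 popcount=3 -> skip
r=45=101101 popcount=4 -> skip
r=46=101110 popcount=4 -> skip
r=47=101111 popcount=5 -> skip
r=48=110000 popcount=2 -> skip
r=49=110001 popcount=3 -> skip
r=50=110010 popcount=3 -> skip
r=51=110011 popcount=4 -> skip
r=52=110100 popcount=3 -> skip
r=53=110101 popcount=4 -> skip
r=54=110110 popcount=4 -> skip
r=55=110111 popcount=5 -> skip
r=56=111000 popcount=3 -> skip
r=57=111001 popcount=4 -> skip
r=58=111010 popcount=4 -> skip
r=59=111011 popcount=5 -> skip
r=60=111100 popcount=4 -> skip
r=61=111101 popcount=5 -> skip
r=62=111110 popcount=5 -> skip
r=63=111111 popcount=6 -> KEEP
r=64=1000000 popcount=1 -> skip
r=65=1000001 popcount=2 -> skip
r=66=1000010 popcount=2 -> skip
r=67=1000011 popcount=3 -> skip
r=68=1000100 popcount=2 -> skip
r=69=1000101 popcount=3 -> skip
r=70=1000110 popcount=3 -> skip
r=71=1000111 popcount=4 -> skip
r=72=1001000 popcount=2 -> skip
r=73=1001001 popcount=3 -> skip
r=74=1001010 popcount=3 -> skip
r=75=1001011 popcount=4 -> skip
r=76=1001100 popcount=3 -> skip
r=77=1001101 popcount=4 -> skip
r=78=1001110 popcount=4 -> skip
r=79=1001111 popcount=5 -> skip
Kept rows: 63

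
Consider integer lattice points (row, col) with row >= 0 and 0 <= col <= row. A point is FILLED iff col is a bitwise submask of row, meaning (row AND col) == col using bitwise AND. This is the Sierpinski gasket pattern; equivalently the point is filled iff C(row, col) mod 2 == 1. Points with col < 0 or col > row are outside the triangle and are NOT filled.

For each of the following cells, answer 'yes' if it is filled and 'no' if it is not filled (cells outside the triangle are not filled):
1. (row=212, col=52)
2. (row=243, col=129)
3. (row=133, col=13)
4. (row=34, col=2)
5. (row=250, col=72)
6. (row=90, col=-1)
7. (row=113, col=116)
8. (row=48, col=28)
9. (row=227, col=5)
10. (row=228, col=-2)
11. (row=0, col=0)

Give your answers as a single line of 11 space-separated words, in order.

Answer: no yes no yes yes no no no no no yes

Derivation:
(212,52): row=0b11010100, col=0b110100, row AND col = 0b10100 = 20; 20 != 52 -> empty
(243,129): row=0b11110011, col=0b10000001, row AND col = 0b10000001 = 129; 129 == 129 -> filled
(133,13): row=0b10000101, col=0b1101, row AND col = 0b101 = 5; 5 != 13 -> empty
(34,2): row=0b100010, col=0b10, row AND col = 0b10 = 2; 2 == 2 -> filled
(250,72): row=0b11111010, col=0b1001000, row AND col = 0b1001000 = 72; 72 == 72 -> filled
(90,-1): col outside [0, 90] -> not filled
(113,116): col outside [0, 113] -> not filled
(48,28): row=0b110000, col=0b11100, row AND col = 0b10000 = 16; 16 != 28 -> empty
(227,5): row=0b11100011, col=0b101, row AND col = 0b1 = 1; 1 != 5 -> empty
(228,-2): col outside [0, 228] -> not filled
(0,0): row=0b0, col=0b0, row AND col = 0b0 = 0; 0 == 0 -> filled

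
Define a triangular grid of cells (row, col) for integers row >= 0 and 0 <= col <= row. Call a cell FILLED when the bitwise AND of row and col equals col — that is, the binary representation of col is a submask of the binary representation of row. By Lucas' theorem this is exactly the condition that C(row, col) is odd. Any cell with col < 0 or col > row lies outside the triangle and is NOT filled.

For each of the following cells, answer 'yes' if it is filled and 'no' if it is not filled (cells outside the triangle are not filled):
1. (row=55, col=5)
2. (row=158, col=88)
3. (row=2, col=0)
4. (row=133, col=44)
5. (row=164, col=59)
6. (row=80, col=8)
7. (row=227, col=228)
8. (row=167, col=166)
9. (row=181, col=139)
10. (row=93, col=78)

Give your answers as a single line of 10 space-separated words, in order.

Answer: yes no yes no no no no yes no no

Derivation:
(55,5): row=0b110111, col=0b101, row AND col = 0b101 = 5; 5 == 5 -> filled
(158,88): row=0b10011110, col=0b1011000, row AND col = 0b11000 = 24; 24 != 88 -> empty
(2,0): row=0b10, col=0b0, row AND col = 0b0 = 0; 0 == 0 -> filled
(133,44): row=0b10000101, col=0b101100, row AND col = 0b100 = 4; 4 != 44 -> empty
(164,59): row=0b10100100, col=0b111011, row AND col = 0b100000 = 32; 32 != 59 -> empty
(80,8): row=0b1010000, col=0b1000, row AND col = 0b0 = 0; 0 != 8 -> empty
(227,228): col outside [0, 227] -> not filled
(167,166): row=0b10100111, col=0b10100110, row AND col = 0b10100110 = 166; 166 == 166 -> filled
(181,139): row=0b10110101, col=0b10001011, row AND col = 0b10000001 = 129; 129 != 139 -> empty
(93,78): row=0b1011101, col=0b1001110, row AND col = 0b1001100 = 76; 76 != 78 -> empty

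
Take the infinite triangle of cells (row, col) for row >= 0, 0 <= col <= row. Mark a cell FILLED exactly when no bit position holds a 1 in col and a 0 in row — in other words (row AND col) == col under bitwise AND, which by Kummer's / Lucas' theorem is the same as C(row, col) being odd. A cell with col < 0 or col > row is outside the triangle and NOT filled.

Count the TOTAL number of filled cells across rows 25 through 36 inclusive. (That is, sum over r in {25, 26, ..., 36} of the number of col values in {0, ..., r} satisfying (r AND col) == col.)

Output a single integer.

Answer: 126

Derivation:
r25=11001 pc3: +8 =8
r26=11010 pc3: +8 =16
r27=11011 pc4: +16 =32
r28=11100 pc3: +8 =40
r29=11101 pc4: +16 =56
r30=11110 pc4: +16 =72
r31=11111 pc5: +32 =104
r32=100000 pc1: +2 =106
r33=100001 pc2: +4 =110
r34=100010 pc2: +4 =114
r35=100011 pc3: +8 =122
r36=100100 pc2: +4 =126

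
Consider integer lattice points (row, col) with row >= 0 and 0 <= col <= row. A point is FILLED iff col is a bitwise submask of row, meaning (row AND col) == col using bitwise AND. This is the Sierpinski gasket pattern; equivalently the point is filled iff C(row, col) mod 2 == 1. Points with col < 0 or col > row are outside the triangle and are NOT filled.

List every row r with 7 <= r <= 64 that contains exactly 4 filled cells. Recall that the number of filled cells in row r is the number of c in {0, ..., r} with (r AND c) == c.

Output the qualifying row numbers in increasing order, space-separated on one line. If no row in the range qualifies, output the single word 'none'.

Answer: 9 10 12 17 18 20 24 33 34 36 40 48

Derivation:
Row r has 2^popcount(r) filled cells, so we need popcount(r) = log2(4) = 2.
Scan r = 7..64 and keep those with exactly 2 one-bits:
r=7=111 popcount=3 -> skip
r=8=1000 popcount=1 -> skip
r=9=1001 popcount=2 -> KEEP
r=10=1010 popcount=2 -> KEEP
r=11=1011 popcount=3 -> skip
r=12=1100 popcount=2 -> KEEP
r=13=1101 popcount=3 -> skip
r=14=1110 popcount=3 -> skip
r=15=1111 popcount=4 -> skip
r=16=10000 popcount=1 -> skip
r=17=10001 popcount=2 -> KEEP
r=18=10010 popcount=2 -> KEEP
r=19=10011 popcount=3 -> skip
r=20=10100 popcount=2 -> KEEP
r=21=10101 popcount=3 -> skip
r=22=10110 popcount=3 -> skip
r=23=10111 popcount=4 -> skip
r=24=11000 popcount=2 -> KEEP
r=25=11001 popcount=3 -> skip
r=26=11010 popcount=3 -> skip
r=27=11011 popcount=4 -> skip
r=28=11100 popcount=3 -> skip
r=29=11101 popcount=4 -> skip
r=30=11110 popcount=4 -> skip
r=31=11111 popcount=5 -> skip
r=32=100000 popcount=1 -> skip
r=33=100001 popcount=2 -> KEEP
r=34=100010 popcount=2 -> KEEP
r=35=100011 popcount=3 -> skip
r=36=100100 popcount=2 -> KEEP
r=37=100101 popcount=3 -> skip
r=38=100110 popcount=3 -> skip
r=39=100111 popcount=4 -> skip
r=40=101000 popcount=2 -> KEEP
r=41=101001 popcount=3 -> skip
r=42=101010 popcount=3 -> skip
r=43=101011 popcount=4 -> skip
r=44=101100 popcount=3 -> skip
r=45=101101 popcount=4 -> skip
r=46=101110 popcount=4 -> skip
r=47=101111 popcount=5 -> skip
r=48=110000 popcount=2 -> KEEP
r=49=110001 popcount=3 -> skip
r=50=110010 popcount=3 -> skip
r=51=110011 popcount=4 -> skip
r=52=110100 popcount=3 -> skip
r=53=110101 popcount=4 -> skip
r=54=110110 popcount=4 -> skip
r=55=110111 popcount=5 -> skip
r=56=111000 popcount=3 -> skip
r=57=111001 popcount=4 -> skip
r=58=111010 popcount=4 -> skip
r=59=111011 popcount=5 -> skip
r=60=111100 popcount=4 -> skip
r=61=111101 popcount=5 -> skip
r=62=111110 popcount=5 -> skip
r=63=111111 popcount=6 -> skip
r=64=1000000 popcount=1 -> skip
Kept rows: 9 10 12 17 18 20 24 33 34 36 40 48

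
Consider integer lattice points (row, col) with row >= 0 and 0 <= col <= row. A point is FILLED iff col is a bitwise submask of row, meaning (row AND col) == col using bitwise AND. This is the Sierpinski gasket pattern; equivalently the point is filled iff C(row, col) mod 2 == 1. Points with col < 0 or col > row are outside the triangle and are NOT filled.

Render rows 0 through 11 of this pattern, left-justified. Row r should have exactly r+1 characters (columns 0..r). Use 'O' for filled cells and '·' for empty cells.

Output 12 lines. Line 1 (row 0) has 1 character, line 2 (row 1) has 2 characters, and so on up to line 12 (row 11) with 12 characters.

Answer: O
OO
O·O
OOOO
O···O
OO··OO
O·O·O·O
OOOOOOOO
O·······O
OO······OO
O·O·····O·O
OOOO····OOOO

Derivation:
r0=0: O
r1=1: OO
r2=10: O·O
r3=11: OOOO
r4=100: O···O
r5=101: OO··OO
r6=110: O·O·O·O
r7=111: OOOOOOOO
r8=1000: O·······O
r9=1001: OO······OO
r10=1010: O·O·····O·O
r11=1011: OOOO····OOOO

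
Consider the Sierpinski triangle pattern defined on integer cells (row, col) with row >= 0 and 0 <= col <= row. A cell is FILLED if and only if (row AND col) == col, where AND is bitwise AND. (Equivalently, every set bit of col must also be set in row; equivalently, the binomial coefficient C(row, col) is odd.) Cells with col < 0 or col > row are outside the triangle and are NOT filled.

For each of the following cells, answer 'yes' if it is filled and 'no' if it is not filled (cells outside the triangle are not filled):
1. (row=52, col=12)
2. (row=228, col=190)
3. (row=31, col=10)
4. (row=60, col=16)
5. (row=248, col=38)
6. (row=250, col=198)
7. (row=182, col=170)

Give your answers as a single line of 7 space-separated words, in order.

Answer: no no yes yes no no no

Derivation:
(52,12): row=0b110100, col=0b1100, row AND col = 0b100 = 4; 4 != 12 -> empty
(228,190): row=0b11100100, col=0b10111110, row AND col = 0b10100100 = 164; 164 != 190 -> empty
(31,10): row=0b11111, col=0b1010, row AND col = 0b1010 = 10; 10 == 10 -> filled
(60,16): row=0b111100, col=0b10000, row AND col = 0b10000 = 16; 16 == 16 -> filled
(248,38): row=0b11111000, col=0b100110, row AND col = 0b100000 = 32; 32 != 38 -> empty
(250,198): row=0b11111010, col=0b11000110, row AND col = 0b11000010 = 194; 194 != 198 -> empty
(182,170): row=0b10110110, col=0b10101010, row AND col = 0b10100010 = 162; 162 != 170 -> empty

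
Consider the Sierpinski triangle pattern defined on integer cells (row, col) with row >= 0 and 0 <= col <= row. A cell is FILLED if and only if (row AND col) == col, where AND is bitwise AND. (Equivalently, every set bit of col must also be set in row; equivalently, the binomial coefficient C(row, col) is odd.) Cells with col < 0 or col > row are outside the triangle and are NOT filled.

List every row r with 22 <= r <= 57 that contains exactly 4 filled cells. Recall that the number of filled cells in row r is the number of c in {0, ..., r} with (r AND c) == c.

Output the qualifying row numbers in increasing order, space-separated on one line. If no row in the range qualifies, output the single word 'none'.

Row r has 2^popcount(r) filled cells, so we need popcount(r) = log2(4) = 2.
Scan r = 22..57 and keep those with exactly 2 one-bits:
r=22=10110 popcount=3 -> skip
r=23=10111 popcount=4 -> skip
r=24=11000 popcount=2 -> KEEP
r=25=11001 popcount=3 -> skip
r=26=11010 popcount=3 -> skip
r=27=11011 popcount=4 -> skip
r=28=11100 popcount=3 -> skip
r=29=11101 popcount=4 -> skip
r=30=11110 popcount=4 -> skip
r=31=11111 popcount=5 -> skip
r=32=100000 popcount=1 -> skip
r=33=100001 popcount=2 -> KEEP
r=34=100010 popcount=2 -> KEEP
r=35=100011 popcount=3 -> skip
r=36=100100 popcount=2 -> KEEP
r=37=100101 popcount=3 -> skip
r=38=100110 popcount=3 -> skip
r=39=100111 popcount=4 -> skip
r=40=101000 popcount=2 -> KEEP
r=41=101001 popcount=3 -> skip
r=42=101010 popcount=3 -> skip
r=43=101011 popcount=4 -> skip
r=44=101100 popcount=3 -> skip
r=45=101101 popcount=4 -> skip
r=46=101110 popcount=4 -> skip
r=47=101111 popcount=5 -> skip
r=48=110000 popcount=2 -> KEEP
r=49=110001 popcount=3 -> skip
r=50=110010 popcount=3 -> skip
r=51=110011 popcount=4 -> skip
r=52=110100 popcount=3 -> skip
r=53=110101 popcount=4 -> skip
r=54=110110 popcount=4 -> skip
r=55=110111 popcount=5 -> skip
r=56=111000 popcount=3 -> skip
r=57=111001 popcount=4 -> skip
Kept rows: 24 33 34 36 40 48

Answer: 24 33 34 36 40 48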